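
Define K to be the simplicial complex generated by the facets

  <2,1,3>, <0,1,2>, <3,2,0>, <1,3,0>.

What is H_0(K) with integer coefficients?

H_0 ≅ Z.

Fix the vertex order 0 < 1 < 2 < 3 and write every simplex with vertices in increasing order. Then dim K = 2 and the simplices of K are:

  0-simplices (4): [0], [1], [2], [3]
  1-simplices (6): [0,1], [0,2], [0,3], [1,2], [1,3], [2,3]
  2-simplices (4): [0,1,2], [0,1,3], [0,2,3], [1,2,3]

giving chain groups C_0 ≅ Z^4, C_1 ≅ Z^6, C_2 ≅ Z^4.

The boundary map ∂_1: C_1 → C_0 is given by ∂[p,q] = [q] − [p]. For instance
  ∂[0,3] = [3] − [0].
The 4×6 boundary matrix has rank 3 and Smith normal form diag(1,1,1).

The boundary map ∂_2: C_2 → C_1 acts by ∂[p,q,r] = [q,r] − [p,r] + [p,q]. For instance
  ∂[0,2,3] = [2,3] − [0,3] + [0,2],
  ∂[1,2,3] = [2,3] − [1,3] + [1,2].
The resulting 6×4 matrix has rank 3, and its Smith normal form has invariant factors (1,1,1).

Now H_k = ker ∂_k / im ∂_{k+1}, so:

  H_0: rank C_0 − rank ∂_1 = 4 − 3 = 1, and the invariant factors of ∂_1 are all 1, so H_0 ≅ Z.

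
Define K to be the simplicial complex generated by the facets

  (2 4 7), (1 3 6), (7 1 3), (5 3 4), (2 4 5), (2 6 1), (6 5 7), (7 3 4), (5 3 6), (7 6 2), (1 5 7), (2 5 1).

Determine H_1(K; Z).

K has 7 vertices, 18 edges, 12 triangles.
rank ∂_1 = 6, rank ∂_2 = 12 ⇒ b_1 = 18 − 6 − 12 = 0; ∂_2 has invariant factor(s) [2] giving torsion. So H_1 ≅ Z/2Z.

H_1 ≅ Z/2Z.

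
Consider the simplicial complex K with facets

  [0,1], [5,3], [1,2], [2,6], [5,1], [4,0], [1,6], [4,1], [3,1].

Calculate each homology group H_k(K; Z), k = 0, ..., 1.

H_0 ≅ Z,  H_1 ≅ Z^3.

Order the vertices as 0 < 1 < 2 < 3 < 4 < 5 < 6. Listing each simplex with vertices in this order, K has dimension 1 with simplices:

  0-simplices (7): [0], [1], [2], [3], [4], [5], [6]
  1-simplices (9): [0,1], [0,4], [1,2], [1,3], [1,4], [1,5], [1,6], [2,6], [3,5]

giving chain groups C_0 ≅ Z^7, C_1 ≅ Z^9.

The boundary map ∂_1: C_1 → C_0 sends each edge [p,q] (with p < q) to q − p.
As a 7×9 matrix over Z this has rank 6, with invariant factors (1,1,1,1,1,1).

Reading off H_k = ker ∂_k / im ∂_{k+1}:

  H_0: rank C_0 − rank ∂_1 = 7 − 6 = 1, and the invariant factors of ∂_1 are all 1, so H_0 ≅ Z.
  H_1: rank ker ∂_1 − rank ∂_2 = (9 − 6) − 0 = 3, and there is no ∂_2, so H_1 ≅ Z^3.

(K is a triangulation of a wedge of 3 circles.)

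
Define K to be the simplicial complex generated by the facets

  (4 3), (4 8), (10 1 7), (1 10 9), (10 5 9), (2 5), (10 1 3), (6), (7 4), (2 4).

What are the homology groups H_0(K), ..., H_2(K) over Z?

H_0 ≅ Z^2,  H_1 ≅ Z^2,  H_2 = 0.

Take the total order 1 < 2 < 3 < 4 < 5 < 6 < 7 < 8 < 9 < 10 on the vertex set. Then K (dimension 2) consists of the simplices:

  0-simplices (10): [1], [2], [3], [4], [5], [6], [7], [8], [9], [10]
  1-simplices (14): [1,3], [1,7], [1,9], [1,10], [2,4], [2,5], [3,4], [3,10], [4,7], [4,8], [5,9], [5,10], [7,10], [9,10]
  2-simplices (4): [1,3,10], [1,7,10], [1,9,10], [5,9,10]

Hence C_0 ≅ Z^10, C_1 ≅ Z^14, C_2 ≅ Z^4.

The boundary map ∂_1: C_1 → C_0 sends each edge [p,q] (with p < q) to q − p.
As a 10×14 matrix over Z this has rank 8, with invariant factors (1,1,1,1,1,1,1,1).

∂_2: C_2 → C_1 acts by ∂[p,q,r] = [q,r] − [p,r] + [p,q]. For instance
  ∂[1,3,10] = [3,10] − [1,10] + [1,3],
  ∂[5,9,10] = [9,10] − [5,10] + [5,9].
This gives a 14×4 integer matrix of rank 4; reducing to Smith normal form yields diagonal entries (1,1,1,1).

Reading off H_k = ker ∂_k / im ∂_{k+1}:

  H_0: rank C_0 − rank ∂_1 = 10 − 8 = 2, and the invariant factors of ∂_1 are all 1, so H_0 = Z^2.
  H_1: rank ker ∂_1 − rank ∂_2 = (14 − 8) − 4 = 2, and the invariant factors of ∂_2 are all 1, so H_1 = Z^2.
  H_2: rank ker ∂_2 − rank ∂_3 = (4 − 4) − 0 = 0, and there is no ∂_3, so H_2 = 0.

As a check, the Euler characteristic is 10 − 14 + 4 = 0, which agrees with 2 − 2 + 0 = 0.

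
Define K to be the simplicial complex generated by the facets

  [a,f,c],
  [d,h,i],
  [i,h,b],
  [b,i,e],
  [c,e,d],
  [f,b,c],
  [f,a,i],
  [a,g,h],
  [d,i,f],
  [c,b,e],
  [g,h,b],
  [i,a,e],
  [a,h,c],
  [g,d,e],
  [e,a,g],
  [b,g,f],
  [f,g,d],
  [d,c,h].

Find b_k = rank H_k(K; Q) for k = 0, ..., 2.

b_0 = 1, b_1 = 2, b_2 = 1.

We work with the vertex ordering a < b < c < d < e < f < g < h < i. The simplices of K, each written with vertices in increasing order, are:

  0-simplices (9): a, b, c, d, e, f, g, h, i
  1-simplices (27): ac, ae, af, ag, ah, ai, bc, be, bf, bg, bh, bi, cd, ce, cf, ch, de, df, dg, dh, di, eg, ei, fg, fi, gh, hi
  2-simplices (18): acf, ach, aeg, aei, afi, agh, bce, bcf, bei, bfg, bgh, bhi, cde, cdh, deg, dfg, dfi, dhi

giving chain groups C_0 ≅ Z^9, C_1 ≅ Z^27, C_2 ≅ Z^18.

Boundary ∂_1: C_1 → C_0 maps an edge to its endpoints' difference, ∂[p,q] = q − p. For instance
  ∂af = f − a.
As a 9×27 matrix over Z this has rank 8, with invariant factors (1,1,1,1,1,1,1,1).

Boundary ∂_2: C_2 → C_1 sends each 2-simplex [p,q,r] to [q,r] − [p,r] + [p,q]. For instance
  ∂dfg = fg − dg + df,
  ∂deg = eg − dg + de.
As a 27×18 matrix over Z this has rank 17, with invariant factors (1,1,1,1,1,1,1,1,1,1,1,1,1,1,1,1,1).

Now H_k = ker ∂_k / im ∂_{k+1}, so:

  H_0: rank C_0 − rank ∂_1 = 9 − 8 = 1, and the invariant factors of ∂_1 are all 1, so H_0 ≅ Z.
  H_1: rank ker ∂_1 − rank ∂_2 = (27 − 8) − 17 = 2, and the invariant factors of ∂_2 are all 1, so H_1 ≅ Z^2.
  H_2: rank ker ∂_2 − rank ∂_3 = (18 − 17) − 0 = 1, and there is no ∂_3, so H_2 ≅ Z.

As a check, the Euler characteristic is 9 − 27 + 18 = 0, which agrees with 1 − 2 + 1 = 0.
(K is a triangulation of the torus T^2.)

Hence the Betti numbers are b_0 = 1, b_1 = 2, b_2 = 1.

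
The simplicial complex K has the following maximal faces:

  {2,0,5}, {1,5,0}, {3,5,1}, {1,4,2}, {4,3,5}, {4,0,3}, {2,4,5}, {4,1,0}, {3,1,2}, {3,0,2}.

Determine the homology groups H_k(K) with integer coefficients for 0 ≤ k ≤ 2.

H_0 ≅ Z,  H_1 ≅ Z/2,  H_2 = 0.

Fix the vertex order 0 < 1 < 2 < 3 < 4 < 5 and write every simplex with vertices in increasing order. Then dim K = 2 and the simplices of K are:

  0-simplices (6): [0], [1], [2], [3], [4], [5]
  1-simplices (15): [0,1], [0,2], [0,3], [0,4], [0,5], [1,2], [1,3], [1,4], [1,5], [2,3], [2,4], [2,5], [3,4], [3,5], [4,5]
  2-simplices (10): [0,1,4], [0,1,5], [0,2,3], [0,2,5], [0,3,4], [1,2,3], [1,2,4], [1,3,5], [2,4,5], [3,4,5]

so the chain groups are C_0 ≅ Z^6, C_1 ≅ Z^15, C_2 ≅ Z^10.

The boundary map ∂_1: C_1 → C_0 maps an edge to its endpoints' difference, ∂[p,q] = q − p. For instance
  ∂[2,4] = [4] − [2].
The 6×15 boundary matrix has rank 5 and Smith normal form diag(1,1,1,1,1).

The boundary map ∂_2: C_2 → C_1 maps a triangle to the signed sum of its edges. For instance
  ∂[1,2,4] = [2,4] − [1,4] + [1,2],
  ∂[1,3,5] = [3,5] − [1,5] + [1,3].
As a 15×10 matrix over Z this has rank 10, with invariant factors (1,1,1,1,1,1,1,1,1,2).

From H_k ≅ ker(∂_k) / im(∂_{k+1}) we obtain:

  H_0: rank C_0 − rank ∂_1 = 6 − 5 = 1, and the invariant factors of ∂_1 are all 1, so H_0 = Z.
  H_1: rank ker ∂_1 − rank ∂_2 = (15 − 5) − 10 = 0, and ∂_2 has invariant factor 2 > 1, so H_1 = Z/2.
  H_2: rank ker ∂_2 − rank ∂_3 = (10 − 10) − 0 = 0, and there is no ∂_3, so H_2 = 0.

(K is a triangulation of the real projective plane RP^2.)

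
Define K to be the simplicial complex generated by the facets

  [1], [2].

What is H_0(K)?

Take the total order 1 < 2 on the vertex set. Then K (dimension 0) consists of the simplices:

  0-simplices (2): [1], [2]

Hence C_0 ≅ Z^2.

Now H_k = ker ∂_k / im ∂_{k+1}, so:

  H_0: rank C_0 − rank ∂_1 = 2 − 0 = 2, and there is no ∂_1, so H_0 ≅ Z^2.

H_0 ≅ Z^2.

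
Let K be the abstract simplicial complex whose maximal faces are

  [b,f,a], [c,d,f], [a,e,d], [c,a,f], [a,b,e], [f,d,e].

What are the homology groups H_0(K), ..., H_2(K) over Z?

H_0 ≅ Z,  H_1 ≅ Z,  H_2 = 0.

We work with the vertex ordering a < b < c < d < e < f. The simplices of K, each written with vertices in increasing order, are:

  0-simplices (6): a, b, c, d, e, f
  1-simplices (12): ab, ac, ad, ae, af, be, bf, cd, cf, de, df, ef
  2-simplices (6): abe, abf, acf, ade, cdf, def

so the chain groups are C_0 ≅ Z^6, C_1 ≅ Z^12, C_2 ≅ Z^6.

∂_1: C_1 → C_0 maps an edge to its endpoints' difference, ∂[p,q] = q − p.
The resulting 6×12 matrix has rank 5, and its Smith normal form has invariant factors (1,1,1,1,1).

The boundary map ∂_2: C_2 → C_1 acts by ∂[p,q,r] = [q,r] − [p,r] + [p,q]. For instance
  ∂abe = be − ae + ab,
  ∂abf = bf − af + ab.
As a 12×6 matrix over Z this has rank 6, with invariant factors (1,1,1,1,1,1).

Now H_k = ker ∂_k / im ∂_{k+1}, so:

  H_0: rank C_0 − rank ∂_1 = 6 − 5 = 1, and the invariant factors of ∂_1 are all 1, so H_0 ≅ Z.
  H_1: rank ker ∂_1 − rank ∂_2 = (12 − 5) − 6 = 1, and the invariant factors of ∂_2 are all 1, so H_1 ≅ Z.
  H_2: rank ker ∂_2 − rank ∂_3 = (6 − 6) − 0 = 0, and there is no ∂_3, so H_2 ≅ 0.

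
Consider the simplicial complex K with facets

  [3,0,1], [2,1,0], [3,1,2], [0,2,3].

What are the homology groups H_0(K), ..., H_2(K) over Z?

K has 4 vertices, 6 edges, 4 triangles.
rank ∂_0 = 0, rank ∂_1 = 3 ⇒ b_0 = 4 − 0 − 3 = 1; all invariant factors of ∂_1 are 1 so no torsion. So H_0 ≅ Z.
rank ∂_1 = 3, rank ∂_2 = 3 ⇒ b_1 = 6 − 3 − 3 = 0; all invariant factors of ∂_2 are 1 so no torsion. So H_1 ≅ 0.
rank ∂_2 = 3, rank ∂_3 = 0 ⇒ b_2 = 4 − 3 − 0 = 1. So H_2 ≅ Z.

H_0 ≅ Z,  H_1 = 0,  H_2 ≅ Z.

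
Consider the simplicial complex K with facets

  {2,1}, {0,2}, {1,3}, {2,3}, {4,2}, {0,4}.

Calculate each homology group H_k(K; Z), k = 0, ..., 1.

H_0 ≅ Z,  H_1 ≅ Z^2.

Order the vertices as 0 < 1 < 2 < 3 < 4. Listing each simplex with vertices in this order, K has dimension 1 with simplices:

  0-simplices (5): [0], [1], [2], [3], [4]
  1-simplices (6): [0,2], [0,4], [1,2], [1,3], [2,3], [2,4]

giving chain groups C_0 ≅ Z^5, C_1 ≅ Z^6.

∂_1: C_1 → C_0 maps an edge to its endpoints' difference, ∂[p,q] = q − p. For instance
  ∂[1,2] = [2] − [1].
This gives a 5×6 integer matrix of rank 4; reducing to Smith normal form yields diagonal entries (1,1,1,1).

Computing H_k = (kernel of ∂_k) / (image of ∂_{k+1}):

  H_0: rank C_0 − rank ∂_1 = 5 − 4 = 1, and the invariant factors of ∂_1 are all 1, so H_0 ≅ Z.
  H_1: rank ker ∂_1 − rank ∂_2 = (6 − 4) − 0 = 2, and there is no ∂_2, so H_1 ≅ Z^2.

(K is a triangulation of a wedge of 2 circles.)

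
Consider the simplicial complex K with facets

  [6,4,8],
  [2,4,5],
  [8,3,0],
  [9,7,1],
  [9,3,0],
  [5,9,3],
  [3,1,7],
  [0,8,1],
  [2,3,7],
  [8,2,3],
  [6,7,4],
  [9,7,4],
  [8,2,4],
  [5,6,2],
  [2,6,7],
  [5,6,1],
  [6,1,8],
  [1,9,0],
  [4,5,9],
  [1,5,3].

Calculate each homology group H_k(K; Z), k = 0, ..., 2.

H_0 = Z,  H_1 = Z ⊕ Z_2,  H_2 = 0.

Order the vertices as 0 < 1 < 2 < 3 < 4 < 5 < 6 < 7 < 8 < 9. Listing each simplex with vertices in this order, K has dimension 2 with simplices:

  0-simplices (10): [0], [1], [2], [3], [4], [5], [6], [7], [8], [9]
  1-simplices (30): (30 of them)
  2-simplices (20): (20 of them)

giving chain groups C_0 ≅ Z^10, C_1 ≅ Z^30, C_2 ≅ Z^20.

∂_1: C_1 → C_0 maps an edge to its endpoints' difference, ∂[p,q] = q − p.
As a 10×30 matrix over Z this has rank 9, with invariant factors (1,1,1,1,1,1,1,1,1).

Boundary ∂_2: C_2 → C_1 maps a triangle to the signed sum of its edges. For instance
  ∂[1,3,5] = [3,5] − [1,5] + [1,3],
  ∂[4,6,7] = [6,7] − [4,7] + [4,6].
The resulting 30×20 matrix has rank 20, and its Smith normal form has invariant factors (1,1,1,1,1,1,1,1,1,1,1,1,1,1,1,1,1,1,1,2).

Now H_k = ker ∂_k / im ∂_{k+1}, so:

  H_0: rank C_0 − rank ∂_1 = 10 − 9 = 1, and the invariant factors of ∂_1 are all 1, so H_0 ≅ Z.
  H_1: rank ker ∂_1 − rank ∂_2 = (30 − 9) − 20 = 1, and ∂_2 has invariant factor 2 > 1, so H_1 ≅ Z ⊕ Z_2.
  H_2: rank ker ∂_2 − rank ∂_3 = (20 − 20) − 0 = 0, and there is no ∂_3, so H_2 ≅ 0.

As a check, the Euler characteristic is 10 − 30 + 20 = 0, which agrees with 1 − 1 + 0 = 0.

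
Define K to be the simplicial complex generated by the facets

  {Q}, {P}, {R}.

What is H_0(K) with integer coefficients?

Order the vertices as P < Q < R. Listing each simplex with vertices in this order, K has dimension 0 with simplices:

  0-simplices (3): P, Q, R

giving chain groups C_0 ≅ Z^3.

Computing H_k = (kernel of ∂_k) / (image of ∂_{k+1}):

  H_0: rank C_0 − rank ∂_1 = 3 − 0 = 3, and there is no ∂_1, so H_0 = Z^3.

H_0 = Z^3.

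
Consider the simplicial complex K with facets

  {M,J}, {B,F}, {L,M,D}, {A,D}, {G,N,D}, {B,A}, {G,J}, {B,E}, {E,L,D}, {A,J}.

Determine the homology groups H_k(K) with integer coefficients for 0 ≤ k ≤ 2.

H_0 ≅ Z,  H_1 ≅ Z^3,  H_2 = 0.

K has 10 vertices, 15 edges, 3 triangles.
rank ∂_0 = 0, rank ∂_1 = 9 ⇒ b_0 = 10 − 0 − 9 = 1; all invariant factors of ∂_1 are 1 so no torsion. So H_0 = Z.
rank ∂_1 = 9, rank ∂_2 = 3 ⇒ b_1 = 15 − 9 − 3 = 3; all invariant factors of ∂_2 are 1 so no torsion. So H_1 = Z^3.
rank ∂_2 = 3, rank ∂_3 = 0 ⇒ b_2 = 3 − 3 − 0 = 0. So H_2 = 0.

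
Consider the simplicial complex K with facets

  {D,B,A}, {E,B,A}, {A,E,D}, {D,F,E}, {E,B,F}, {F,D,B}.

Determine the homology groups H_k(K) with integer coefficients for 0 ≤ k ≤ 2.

Take the total order A < B < D < E < F on the vertex set. Then K (dimension 2) consists of the simplices:

  0-simplices (5): A, B, D, E, F
  1-simplices (9): AB, AD, AE, BD, BE, BF, DE, DF, EF
  2-simplices (6): ABD, ABE, ADE, BDF, BEF, DEF

so the chain groups are C_0 ≅ Z^5, C_1 ≅ Z^9, C_2 ≅ Z^6.

The boundary map ∂_1: C_1 → C_0 is given by ∂[p,q] = [q] − [p]. For instance
  ∂EF = F − E.
This gives a 5×9 integer matrix of rank 4; reducing to Smith normal form yields diagonal entries (1,1,1,1).

The boundary map ∂_2: C_2 → C_1 acts by ∂[p,q,r] = [q,r] − [p,r] + [p,q]. For instance
  ∂ABE = BE − AE + AB,
  ∂BEF = EF − BF + BE.
The 9×6 boundary matrix has rank 5 and Smith normal form diag(1,1,1,1,1).

From H_k ≅ ker(∂_k) / im(∂_{k+1}) we obtain:

  H_0: rank C_0 − rank ∂_1 = 5 − 4 = 1, and the invariant factors of ∂_1 are all 1, so H_0 ≅ Z.
  H_1: rank ker ∂_1 − rank ∂_2 = (9 − 4) − 5 = 0, and the invariant factors of ∂_2 are all 1, so H_1 ≅ 0.
  H_2: rank ker ∂_2 − rank ∂_3 = (6 − 5) − 0 = 1, and there is no ∂_3, so H_2 ≅ Z.

As a check, the Euler characteristic is 5 − 9 + 6 = 2, which agrees with 1 − 0 + 1 = 2.

H_0 ≅ Z,  H_1 = 0,  H_2 ≅ Z.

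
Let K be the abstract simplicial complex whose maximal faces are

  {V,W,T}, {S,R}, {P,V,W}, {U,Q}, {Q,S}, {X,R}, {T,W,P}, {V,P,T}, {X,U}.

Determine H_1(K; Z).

K has 9 vertices, 11 edges, 4 triangles.
rank ∂_1 = 7, rank ∂_2 = 3 ⇒ b_1 = 11 − 7 − 3 = 1; all invariant factors of ∂_2 are 1 so no torsion. So H_1 = Z.

H_1 ≅ Z.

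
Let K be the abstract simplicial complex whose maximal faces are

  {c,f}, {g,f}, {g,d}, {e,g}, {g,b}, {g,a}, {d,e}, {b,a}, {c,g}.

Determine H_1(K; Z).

We work with the vertex ordering a < b < c < d < e < f < g. The simplices of K, each written with vertices in increasing order, are:

  0-simplices (7): a, b, c, d, e, f, g
  1-simplices (9): ab, ag, bg, cf, cg, de, dg, eg, fg

so the chain groups are C_0 ≅ Z^7, C_1 ≅ Z^9.

Boundary ∂_1: C_1 → C_0 is given by ∂[p,q] = [q] − [p]. For instance
  ∂ab = b − a.
This gives a 7×9 integer matrix of rank 6; reducing to Smith normal form yields diagonal entries (1,1,1,1,1,1).

From H_k ≅ ker(∂_k) / im(∂_{k+1}) we obtain:

  H_1: rank ker ∂_1 − rank ∂_2 = (9 − 6) − 0 = 3, and there is no ∂_2, so H_1 = Z^3.

H_1 = Z^3.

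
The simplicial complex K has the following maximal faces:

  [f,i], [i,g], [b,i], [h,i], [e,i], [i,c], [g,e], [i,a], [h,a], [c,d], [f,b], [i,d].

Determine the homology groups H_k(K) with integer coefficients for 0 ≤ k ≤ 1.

Fix the vertex order a < b < c < d < e < f < g < h < i and write every simplex with vertices in increasing order. Then dim K = 1 and the simplices of K are:

  0-simplices (9): a, b, c, d, e, f, g, h, i
  1-simplices (12): ah, ai, bf, bi, cd, ci, di, eg, ei, fi, gi, hi

so the chain groups are C_0 ≅ Z^9, C_1 ≅ Z^12.

Boundary ∂_1: C_1 → C_0 maps an edge to its endpoints' difference, ∂[p,q] = q − p.
This gives a 9×12 integer matrix of rank 8; reducing to Smith normal form yields diagonal entries (1,1,1,1,1,1,1,1).

Now H_k = ker ∂_k / im ∂_{k+1}, so:

  H_0: rank C_0 − rank ∂_1 = 9 − 8 = 1, and the invariant factors of ∂_1 are all 1, so H_0 = Z.
  H_1: rank ker ∂_1 − rank ∂_2 = (12 − 8) − 0 = 4, and there is no ∂_2, so H_1 = Z^4.

As a check, the Euler characteristic is 9 − 12 = -3, which agrees with 1 − 4 = -3.
(K is a triangulation of a wedge of 4 circles.)

H_0 = Z,  H_1 = Z^4.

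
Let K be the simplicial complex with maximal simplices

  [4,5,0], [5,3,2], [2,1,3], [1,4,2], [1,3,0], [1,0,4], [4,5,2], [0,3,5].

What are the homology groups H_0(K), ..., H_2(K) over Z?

H_0 ≅ Z,  H_1 = 0,  H_2 ≅ Z.

Fix the vertex order 0 < 1 < 2 < 3 < 4 < 5 and write every simplex with vertices in increasing order. Then dim K = 2 and the simplices of K are:

  0-simplices (6): [0], [1], [2], [3], [4], [5]
  1-simplices (12): [0,1], [0,3], [0,4], [0,5], [1,2], [1,3], [1,4], [2,3], [2,4], [2,5], [3,5], [4,5]
  2-simplices (8): [0,1,3], [0,1,4], [0,3,5], [0,4,5], [1,2,3], [1,2,4], [2,3,5], [2,4,5]

giving chain groups C_0 ≅ Z^6, C_1 ≅ Z^12, C_2 ≅ Z^8.

∂_1: C_1 → C_0 maps an edge to its endpoints' difference, ∂[p,q] = q − p. For instance
  ∂[0,1] = [1] − [0].
As a 6×12 matrix over Z this has rank 5, with invariant factors (1,1,1,1,1).

∂_2: C_2 → C_1 acts by ∂[p,q,r] = [q,r] − [p,r] + [p,q]. For instance
  ∂[0,4,5] = [4,5] − [0,5] + [0,4],
  ∂[1,2,3] = [2,3] − [1,3] + [1,2].
The 12×8 boundary matrix has rank 7 and Smith normal form diag(1,1,1,1,1,1,1).

From H_k ≅ ker(∂_k) / im(∂_{k+1}) we obtain:

  H_0: rank C_0 − rank ∂_1 = 6 − 5 = 1, and the invariant factors of ∂_1 are all 1, so H_0 = Z.
  H_1: rank ker ∂_1 − rank ∂_2 = (12 − 5) − 7 = 0, and the invariant factors of ∂_2 are all 1, so H_1 = 0.
  H_2: rank ker ∂_2 − rank ∂_3 = (8 − 7) − 0 = 1, and there is no ∂_3, so H_2 = Z.

(K is a triangulation of the 2-sphere S^2.)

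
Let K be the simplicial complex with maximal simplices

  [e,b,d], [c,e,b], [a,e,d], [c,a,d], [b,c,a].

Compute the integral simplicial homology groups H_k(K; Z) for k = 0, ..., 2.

We work with the vertex ordering a < b < c < d < e. The simplices of K, each written with vertices in increasing order, are:

  0-simplices (5): a, b, c, d, e
  1-simplices (10): ab, ac, ad, ae, bc, bd, be, cd, ce, de
  2-simplices (5): abc, acd, ade, bce, bde

so the chain groups are C_0 ≅ Z^5, C_1 ≅ Z^10, C_2 ≅ Z^5.

Boundary ∂_1: C_1 → C_0 maps an edge to its endpoints' difference, ∂[p,q] = q − p. For instance
  ∂ce = e − c.
As a 5×10 matrix over Z this has rank 4, with invariant factors (1,1,1,1).

Boundary ∂_2: C_2 → C_1 maps a triangle to the signed sum of its edges. For instance
  ∂acd = cd − ad + ac,
  ∂bce = ce − be + bc.
The 10×5 boundary matrix has rank 5 and Smith normal form diag(1,1,1,1,1).

From H_k ≅ ker(∂_k) / im(∂_{k+1}) we obtain:

  H_0: rank C_0 − rank ∂_1 = 5 − 4 = 1, and the invariant factors of ∂_1 are all 1, so H_0 = Z.
  H_1: rank ker ∂_1 − rank ∂_2 = (10 − 4) − 5 = 1, and the invariant factors of ∂_2 are all 1, so H_1 = Z.
  H_2: rank ker ∂_2 − rank ∂_3 = (5 − 5) − 0 = 0, and there is no ∂_3, so H_2 = 0.

(K is a triangulation of the Möbius band.)

H_0 ≅ Z,  H_1 ≅ Z,  H_2 = 0.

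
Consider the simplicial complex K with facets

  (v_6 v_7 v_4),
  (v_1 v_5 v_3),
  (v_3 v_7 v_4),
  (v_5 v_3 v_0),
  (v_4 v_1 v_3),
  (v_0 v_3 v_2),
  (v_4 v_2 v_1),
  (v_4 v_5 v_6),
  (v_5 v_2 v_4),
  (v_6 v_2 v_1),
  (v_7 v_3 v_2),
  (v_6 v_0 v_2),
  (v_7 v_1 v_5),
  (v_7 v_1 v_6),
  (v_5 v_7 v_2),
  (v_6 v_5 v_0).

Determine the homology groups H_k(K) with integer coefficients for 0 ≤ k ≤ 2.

H_0 ≅ Z,  H_1 ≅ Z^2,  H_2 ≅ Z.

Take the total order v_0 < v_1 < v_2 < v_3 < v_4 < v_5 < v_6 < v_7 on the vertex set. Then K (dimension 2) consists of the simplices:

  0-simplices (8): [v_0], [v_1], [v_2], [v_3], [v_4], [v_5], [v_6], [v_7]
  1-simplices (24): (24 of them)
  2-simplices (16): (16 of them)

giving chain groups C_0 ≅ Z^8, C_1 ≅ Z^24, C_2 ≅ Z^16.

∂_1: C_1 → C_0 maps an edge to its endpoints' difference, ∂[p,q] = q − p.
The 8×24 boundary matrix has rank 7 and Smith normal form diag(1,1,1,1,1,1,1).

∂_2: C_2 → C_1 maps a triangle to the signed sum of its edges. For instance
  ∂[v_3,v_4,v_7] = [v_4,v_7] − [v_3,v_7] + [v_3,v_4],
  ∂[v_1,v_5,v_7] = [v_5,v_7] − [v_1,v_7] + [v_1,v_5].
The 24×16 boundary matrix has rank 15 and Smith normal form diag(1,1,1,1,1,1,1,1,1,1,1,1,1,1,1).

Now H_k = ker ∂_k / im ∂_{k+1}, so:

  H_0: rank C_0 − rank ∂_1 = 8 − 7 = 1, and the invariant factors of ∂_1 are all 1, so H_0 ≅ Z.
  H_1: rank ker ∂_1 − rank ∂_2 = (24 − 7) − 15 = 2, and the invariant factors of ∂_2 are all 1, so H_1 ≅ Z^2.
  H_2: rank ker ∂_2 − rank ∂_3 = (16 − 15) − 0 = 1, and there is no ∂_3, so H_2 ≅ Z.

(K is a triangulation of the torus T^2.)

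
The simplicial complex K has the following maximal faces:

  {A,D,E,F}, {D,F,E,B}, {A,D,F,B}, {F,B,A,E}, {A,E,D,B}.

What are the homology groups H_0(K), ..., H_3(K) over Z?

Take the total order A < B < D < E < F on the vertex set. Then K (dimension 3) consists of the simplices:

  0-simplices (5): A, B, D, E, F
  1-simplices (10): AB, AD, AE, AF, BD, BE, BF, DE, DF, EF
  2-simplices (10): ABD, ABE, ABF, ADE, ADF, AEF, BDE, BDF, BEF, DEF
  3-simplices (5): ABDE, ABDF, ABEF, ADEF, BDEF

Hence C_0 ≅ Z^5, C_1 ≅ Z^10, C_2 ≅ Z^10, C_3 ≅ Z^5.

Boundary ∂_1: C_1 → C_0 maps an edge to its endpoints' difference, ∂[p,q] = q − p.
The resulting 5×10 matrix has rank 4, and its Smith normal form has invariant factors (1,1,1,1).

The boundary map ∂_2: C_2 → C_1 maps a triangle to the signed sum of its edges. For instance
  ∂ABE = BE − AE + AB,
  ∂ADF = DF − AF + AD.
The resulting 10×10 matrix has rank 6, and its Smith normal form has invariant factors (1,1,1,1,1,1).

∂_3: C_3 → C_2 sends each 3-simplex σ to the alternating sum Σ_i (−1)^i (σ with its i-th vertex removed). For instance
  ∂ABEF = BEF − AEF + ABF − ABE,
  ∂BDEF = DEF − BEF + BDF − BDE.
The 10×5 boundary matrix has rank 4 and Smith normal form diag(1,1,1,1).

Reading off H_k = ker ∂_k / im ∂_{k+1}:

  H_0: rank C_0 − rank ∂_1 = 5 − 4 = 1, and the invariant factors of ∂_1 are all 1, so H_0 = Z.
  H_1: rank ker ∂_1 − rank ∂_2 = (10 − 4) − 6 = 0, and the invariant factors of ∂_2 are all 1, so H_1 = 0.
  H_2: rank ker ∂_2 − rank ∂_3 = (10 − 6) − 4 = 0, and the invariant factors of ∂_3 are all 1, so H_2 = 0.
  H_3: rank ker ∂_3 − rank ∂_4 = (5 − 4) − 0 = 1, and there is no ∂_4, so H_3 = Z.

(K is a triangulation of the 3-sphere S^3.)

H_0 = Z,  H_1 = 0,  H_2 = 0,  H_3 = Z.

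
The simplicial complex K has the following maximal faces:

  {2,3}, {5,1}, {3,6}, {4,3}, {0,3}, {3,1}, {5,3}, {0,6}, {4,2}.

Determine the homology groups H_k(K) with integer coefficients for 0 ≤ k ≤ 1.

H_0 ≅ Z,  H_1 ≅ Z^3.

Take the total order 0 < 1 < 2 < 3 < 4 < 5 < 6 on the vertex set. Then K (dimension 1) consists of the simplices:

  0-simplices (7): [0], [1], [2], [3], [4], [5], [6]
  1-simplices (9): [0,3], [0,6], [1,3], [1,5], [2,3], [2,4], [3,4], [3,5], [3,6]

Hence C_0 ≅ Z^7, C_1 ≅ Z^9.

∂_1: C_1 → C_0 is given by ∂[p,q] = [q] − [p].
This gives a 7×9 integer matrix of rank 6; reducing to Smith normal form yields diagonal entries (1,1,1,1,1,1).

Reading off H_k = ker ∂_k / im ∂_{k+1}:

  H_0: rank C_0 − rank ∂_1 = 7 − 6 = 1, and the invariant factors of ∂_1 are all 1, so H_0 ≅ Z.
  H_1: rank ker ∂_1 − rank ∂_2 = (9 − 6) − 0 = 3, and there is no ∂_2, so H_1 ≅ Z^3.

As a check, the Euler characteristic is 7 − 9 = -2, which agrees with 1 − 3 = -2.
(K is a triangulation of a wedge of 3 circles.)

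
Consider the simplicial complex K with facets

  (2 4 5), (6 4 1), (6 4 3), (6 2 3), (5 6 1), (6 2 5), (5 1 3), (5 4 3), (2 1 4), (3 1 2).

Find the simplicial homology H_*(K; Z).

H_0 = Z,  H_1 = Z/2,  H_2 = 0.

Fix the vertex order 1 < 2 < 3 < 4 < 5 < 6 and write every simplex with vertices in increasing order. Then dim K = 2 and the simplices of K are:

  0-simplices (6): [1], [2], [3], [4], [5], [6]
  1-simplices (15): [1,2], [1,3], [1,4], [1,5], [1,6], [2,3], [2,4], [2,5], [2,6], [3,4], [3,5], [3,6], [4,5], [4,6], [5,6]
  2-simplices (10): [1,2,3], [1,2,4], [1,3,5], [1,4,6], [1,5,6], [2,3,6], [2,4,5], [2,5,6], [3,4,5], [3,4,6]

giving chain groups C_0 ≅ Z^6, C_1 ≅ Z^15, C_2 ≅ Z^10.

The boundary map ∂_1: C_1 → C_0 maps an edge to its endpoints' difference, ∂[p,q] = q − p. For instance
  ∂[4,6] = [6] − [4].
As a 6×15 matrix over Z this has rank 5, with invariant factors (1,1,1,1,1).

Boundary ∂_2: C_2 → C_1 acts by ∂[p,q,r] = [q,r] − [p,r] + [p,q]. For instance
  ∂[2,3,6] = [3,6] − [2,6] + [2,3],
  ∂[1,5,6] = [5,6] − [1,6] + [1,5].
The 15×10 boundary matrix has rank 10 and Smith normal form diag(1,1,1,1,1,1,1,1,1,2).

Reading off H_k = ker ∂_k / im ∂_{k+1}:

  H_0: rank C_0 − rank ∂_1 = 6 − 5 = 1, and the invariant factors of ∂_1 are all 1, so H_0 = Z.
  H_1: rank ker ∂_1 − rank ∂_2 = (15 − 5) − 10 = 0, and ∂_2 has invariant factor 2 > 1, so H_1 = Z/2.
  H_2: rank ker ∂_2 − rank ∂_3 = (10 − 10) − 0 = 0, and there is no ∂_3, so H_2 = 0.

(K is a triangulation of the real projective plane RP^2.)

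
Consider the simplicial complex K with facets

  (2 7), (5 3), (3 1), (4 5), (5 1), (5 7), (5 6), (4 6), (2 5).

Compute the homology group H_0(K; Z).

H_0 = Z.

K has 7 vertices, 9 edges.
rank ∂_0 = 0, rank ∂_1 = 6 ⇒ b_0 = 7 − 0 − 6 = 1; all invariant factors of ∂_1 are 1 so no torsion. So H_0 = Z.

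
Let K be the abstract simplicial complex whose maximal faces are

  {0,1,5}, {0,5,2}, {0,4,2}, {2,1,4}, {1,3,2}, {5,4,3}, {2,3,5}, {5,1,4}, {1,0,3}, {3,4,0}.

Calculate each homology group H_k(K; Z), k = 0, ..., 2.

H_0 ≅ Z,  H_1 ≅ Z_2,  H_2 = 0.

We work with the vertex ordering 0 < 1 < 2 < 3 < 4 < 5. The simplices of K, each written with vertices in increasing order, are:

  0-simplices (6): [0], [1], [2], [3], [4], [5]
  1-simplices (15): [0,1], [0,2], [0,3], [0,4], [0,5], [1,2], [1,3], [1,4], [1,5], [2,3], [2,4], [2,5], [3,4], [3,5], [4,5]
  2-simplices (10): [0,1,3], [0,1,5], [0,2,4], [0,2,5], [0,3,4], [1,2,3], [1,2,4], [1,4,5], [2,3,5], [3,4,5]

so the chain groups are C_0 ≅ Z^6, C_1 ≅ Z^15, C_2 ≅ Z^10.

∂_1: C_1 → C_0 maps an edge to its endpoints' difference, ∂[p,q] = q − p. For instance
  ∂[1,3] = [3] − [1].
This gives a 6×15 integer matrix of rank 5; reducing to Smith normal form yields diagonal entries (1,1,1,1,1).

The boundary map ∂_2: C_2 → C_1 maps a triangle to the signed sum of its edges. For instance
  ∂[1,2,4] = [2,4] − [1,4] + [1,2],
  ∂[0,3,4] = [3,4] − [0,4] + [0,3].
This gives a 15×10 integer matrix of rank 10; reducing to Smith normal form yields diagonal entries (1,1,1,1,1,1,1,1,1,2).

Computing H_k = (kernel of ∂_k) / (image of ∂_{k+1}):

  H_0: rank C_0 − rank ∂_1 = 6 − 5 = 1, and the invariant factors of ∂_1 are all 1, so H_0 = Z.
  H_1: rank ker ∂_1 − rank ∂_2 = (15 − 5) − 10 = 0, and ∂_2 has invariant factor 2 > 1, so H_1 = Z_2.
  H_2: rank ker ∂_2 − rank ∂_3 = (10 − 10) − 0 = 0, and there is no ∂_3, so H_2 = 0.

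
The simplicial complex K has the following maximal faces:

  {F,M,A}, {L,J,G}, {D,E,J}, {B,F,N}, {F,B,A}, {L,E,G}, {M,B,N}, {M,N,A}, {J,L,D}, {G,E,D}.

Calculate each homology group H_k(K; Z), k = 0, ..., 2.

We work with the vertex ordering A < B < D < E < F < G < J < L < M < N. The simplices of K, each written with vertices in increasing order, are:

  0-simplices (10): A, B, D, E, F, G, J, L, M, N
  1-simplices (20): AB, AF, AM, AN, BF, BM, BN, DE, DG, DJ, DL, EG, EJ, EL, FM, FN, GJ, GL, JL, MN
  2-simplices (10): ABF, AFM, AMN, BFN, BMN, DEG, DEJ, DJL, EGL, GJL

giving chain groups C_0 ≅ Z^10, C_1 ≅ Z^20, C_2 ≅ Z^10.

Boundary ∂_1: C_1 → C_0 is given by ∂[p,q] = [q] − [p]. For instance
  ∂DL = L − D.
As a 10×20 matrix over Z this has rank 8, with invariant factors (1,1,1,1,1,1,1,1).

Boundary ∂_2: C_2 → C_1 maps a triangle to the signed sum of its edges. For instance
  ∂DEG = EG − DG + DE,
  ∂EGL = GL − EL + EG.
This gives a 20×10 integer matrix of rank 10; reducing to Smith normal form yields diagonal entries (1,1,1,1,1,1,1,1,1,1).

Now H_k = ker ∂_k / im ∂_{k+1}, so:

  H_0: rank C_0 − rank ∂_1 = 10 − 8 = 2, and the invariant factors of ∂_1 are all 1, so H_0 ≅ Z^2.
  H_1: rank ker ∂_1 − rank ∂_2 = (20 − 8) − 10 = 2, and the invariant factors of ∂_2 are all 1, so H_1 ≅ Z^2.
  H_2: rank ker ∂_2 − rank ∂_3 = (10 − 10) − 0 = 0, and there is no ∂_3, so H_2 ≅ 0.

H_0 = Z^2,  H_1 = Z^2,  H_2 = 0.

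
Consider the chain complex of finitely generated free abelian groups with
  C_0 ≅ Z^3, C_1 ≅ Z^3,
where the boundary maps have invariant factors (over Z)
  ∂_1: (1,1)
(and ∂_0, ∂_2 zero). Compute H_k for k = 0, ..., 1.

H_0 = Z,  H_1 = Z.

H_0: b_0 = 3 − 0 − 2 = 1; torsion from ∂_1 factors > 1: none. So H_0 = Z.
H_1: b_1 = 3 − 2 − 0 = 1; torsion from ∂_2 factors > 1: none. So H_1 = Z.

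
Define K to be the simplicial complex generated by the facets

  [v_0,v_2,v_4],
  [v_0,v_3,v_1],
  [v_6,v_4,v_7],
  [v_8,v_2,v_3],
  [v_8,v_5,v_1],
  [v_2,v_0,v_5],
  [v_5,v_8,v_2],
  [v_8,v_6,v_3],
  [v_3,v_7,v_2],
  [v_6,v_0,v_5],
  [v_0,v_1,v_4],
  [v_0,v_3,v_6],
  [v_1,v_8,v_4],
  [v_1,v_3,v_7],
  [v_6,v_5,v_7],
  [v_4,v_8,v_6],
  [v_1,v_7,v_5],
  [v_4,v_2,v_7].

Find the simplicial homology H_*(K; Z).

We work with the vertex ordering v_0 < v_1 < v_2 < v_3 < v_4 < v_5 < v_6 < v_7 < v_8. The simplices of K, each written with vertices in increasing order, are:

  0-simplices (9): [v_0], [v_1], [v_2], [v_3], [v_4], [v_5], [v_6], [v_7], [v_8]
  1-simplices (27): (27 of them)
  2-simplices (18): (18 of them)

giving chain groups C_0 ≅ Z^9, C_1 ≅ Z^27, C_2 ≅ Z^18.

∂_1: C_1 → C_0 sends each edge [p,q] (with p < q) to q − p.
The 9×27 boundary matrix has rank 8 and Smith normal form diag(1,1,1,1,1,1,1,1).

Boundary ∂_2: C_2 → C_1 acts by ∂[p,q,r] = [q,r] − [p,r] + [p,q]. For instance
  ∂[v_2,v_3,v_7] = [v_3,v_7] − [v_2,v_7] + [v_2,v_3],
  ∂[v_2,v_5,v_8] = [v_5,v_8] − [v_2,v_8] + [v_2,v_5].
The resulting 27×18 matrix has rank 17, and its Smith normal form has invariant factors (1,1,1,1,1,1,1,1,1,1,1,1,1,1,1,1,1).

Computing H_k = (kernel of ∂_k) / (image of ∂_{k+1}):

  H_0: rank C_0 − rank ∂_1 = 9 − 8 = 1, and the invariant factors of ∂_1 are all 1, so H_0 = Z.
  H_1: rank ker ∂_1 − rank ∂_2 = (27 − 8) − 17 = 2, and the invariant factors of ∂_2 are all 1, so H_1 = Z^2.
  H_2: rank ker ∂_2 − rank ∂_3 = (18 − 17) − 0 = 1, and there is no ∂_3, so H_2 = Z.

(K is a triangulation of the torus T^2.)

H_0 ≅ Z,  H_1 ≅ Z^2,  H_2 ≅ Z.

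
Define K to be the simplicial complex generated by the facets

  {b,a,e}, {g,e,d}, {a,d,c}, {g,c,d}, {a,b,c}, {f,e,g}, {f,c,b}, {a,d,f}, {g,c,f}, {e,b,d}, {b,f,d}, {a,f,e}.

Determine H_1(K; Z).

Take the total order a < b < c < d < e < f < g on the vertex set. Then K (dimension 2) consists of the simplices:

  0-simplices (7): a, b, c, d, e, f, g
  1-simplices (18): ab, ac, ad, ae, af, bc, bd, be, bf, cd, cf, cg, de, df, dg, ef, eg, fg
  2-simplices (12): abc, abe, acd, adf, aef, bcf, bde, bdf, cdg, cfg, deg, efg

giving chain groups C_0 ≅ Z^7, C_1 ≅ Z^18, C_2 ≅ Z^12.

The boundary map ∂_1: C_1 → C_0 sends each edge [p,q] (with p < q) to q − p. For instance
  ∂ab = b − a.
The resulting 7×18 matrix has rank 6, and its Smith normal form has invariant factors (1,1,1,1,1,1).

The boundary map ∂_2: C_2 → C_1 maps a triangle to the signed sum of its edges. For instance
  ∂cdg = dg − cg + cd,
  ∂bcf = cf − bf + bc.
The resulting 18×12 matrix has rank 12, and its Smith normal form has invariant factors (1,1,1,1,1,1,1,1,1,1,1,2).

From H_k ≅ ker(∂_k) / im(∂_{k+1}) we obtain:

  H_1: rank ker ∂_1 − rank ∂_2 = (18 − 6) − 12 = 0, and ∂_2 has invariant factor 2 > 1, so H_1 = Z/2Z.

(K is a triangulation of the real projective plane RP^2.)

H_1 = Z/2Z.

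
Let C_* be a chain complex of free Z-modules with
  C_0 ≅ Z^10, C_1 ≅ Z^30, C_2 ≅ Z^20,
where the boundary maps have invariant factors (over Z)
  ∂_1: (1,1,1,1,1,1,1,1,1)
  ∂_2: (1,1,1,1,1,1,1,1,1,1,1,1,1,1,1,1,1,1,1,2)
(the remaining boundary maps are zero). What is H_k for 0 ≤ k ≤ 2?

H_0 ≅ Z,  H_1 ≅ Z × Z/2,  H_2 = 0.

H_0: b_0 = 10 − 0 − 9 = 1; torsion from ∂_1 factors > 1: none. So H_0 ≅ Z.
H_1: b_1 = 30 − 9 − 20 = 1; torsion from ∂_2 factors > 1: [2]. So H_1 ≅ Z × Z/2.
H_2: b_2 = 20 − 20 − 0 = 0; torsion from ∂_3 factors > 1: none. So H_2 ≅ 0.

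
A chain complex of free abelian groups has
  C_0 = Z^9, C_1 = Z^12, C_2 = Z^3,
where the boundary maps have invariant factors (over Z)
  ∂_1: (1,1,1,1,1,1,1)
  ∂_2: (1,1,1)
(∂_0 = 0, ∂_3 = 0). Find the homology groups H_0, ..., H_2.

H_0 = Z^2,  H_1 = Z^2,  H_2 = 0.

H_0: b_0 = 9 − 0 − 7 = 2; torsion from ∂_1 factors > 1: none. So H_0 = Z^2.
H_1: b_1 = 12 − 7 − 3 = 2; torsion from ∂_2 factors > 1: none. So H_1 = Z^2.
H_2: b_2 = 3 − 3 − 0 = 0; torsion from ∂_3 factors > 1: none. So H_2 = 0.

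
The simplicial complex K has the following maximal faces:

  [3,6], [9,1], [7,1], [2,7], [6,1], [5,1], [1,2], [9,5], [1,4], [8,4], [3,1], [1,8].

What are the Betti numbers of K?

Fix the vertex order 1 < 2 < 3 < 4 < 5 < 6 < 7 < 8 < 9 and write every simplex with vertices in increasing order. Then dim K = 1 and the simplices of K are:

  0-simplices (9): [1], [2], [3], [4], [5], [6], [7], [8], [9]
  1-simplices (12): [1,2], [1,3], [1,4], [1,5], [1,6], [1,7], [1,8], [1,9], [2,7], [3,6], [4,8], [5,9]

Hence C_0 ≅ Z^9, C_1 ≅ Z^12.

∂_1: C_1 → C_0 sends each edge [p,q] (with p < q) to q − p. For instance
  ∂[1,5] = [5] − [1].
The resulting 9×12 matrix has rank 8, and its Smith normal form has invariant factors (1,1,1,1,1,1,1,1).

Now H_k = ker ∂_k / im ∂_{k+1}, so:

  H_0: rank C_0 − rank ∂_1 = 9 − 8 = 1, and the invariant factors of ∂_1 are all 1, so H_0 ≅ Z.
  H_1: rank ker ∂_1 − rank ∂_2 = (12 − 8) − 0 = 4, and there is no ∂_2, so H_1 ≅ Z^4.

As a check, the Euler characteristic is 9 − 12 = -3, which agrees with 1 − 4 = -3.
(K is a triangulation of a wedge of 4 circles.)

Hence the Betti numbers are b_0 = 1, b_1 = 4.

b_0 = 1, b_1 = 4.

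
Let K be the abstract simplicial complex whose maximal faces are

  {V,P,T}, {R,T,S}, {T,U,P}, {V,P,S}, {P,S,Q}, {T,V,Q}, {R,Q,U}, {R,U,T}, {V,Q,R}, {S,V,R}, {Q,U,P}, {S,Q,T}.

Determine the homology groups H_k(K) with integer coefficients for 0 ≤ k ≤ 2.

H_0 ≅ Z,  H_1 ≅ Z/2,  H_2 = 0.

We work with the vertex ordering P < Q < R < S < T < U < V. The simplices of K, each written with vertices in increasing order, are:

  0-simplices (7): P, Q, R, S, T, U, V
  1-simplices (18): PQ, PS, PT, PU, PV, QR, QS, QT, QU, QV, RS, RT, RU, RV, ST, SV, TU, TV
  2-simplices (12): PQS, PQU, PSV, PTU, PTV, QRU, QRV, QST, QTV, RST, RSV, RTU

giving chain groups C_0 ≅ Z^7, C_1 ≅ Z^18, C_2 ≅ Z^12.

∂_1: C_1 → C_0 maps an edge to its endpoints' difference, ∂[p,q] = q − p. For instance
  ∂QR = R − Q.
The resulting 7×18 matrix has rank 6, and its Smith normal form has invariant factors (1,1,1,1,1,1).

∂_2: C_2 → C_1 maps a triangle to the signed sum of its edges. For instance
  ∂PTV = TV − PV + PT,
  ∂PTU = TU − PU + PT.
The 18×12 boundary matrix has rank 12 and Smith normal form diag(1,1,1,1,1,1,1,1,1,1,1,2).

Reading off H_k = ker ∂_k / im ∂_{k+1}:

  H_0: rank C_0 − rank ∂_1 = 7 − 6 = 1, and the invariant factors of ∂_1 are all 1, so H_0 ≅ Z.
  H_1: rank ker ∂_1 − rank ∂_2 = (18 − 6) − 12 = 0, and ∂_2 has invariant factor 2 > 1, so H_1 ≅ Z/2.
  H_2: rank ker ∂_2 − rank ∂_3 = (12 − 12) − 0 = 0, and there is no ∂_3, so H_2 ≅ 0.

As a check, the Euler characteristic is 7 − 18 + 12 = 1, which agrees with 1 − 0 + 0 = 1.
(K is a triangulation of the real projective plane RP^2.)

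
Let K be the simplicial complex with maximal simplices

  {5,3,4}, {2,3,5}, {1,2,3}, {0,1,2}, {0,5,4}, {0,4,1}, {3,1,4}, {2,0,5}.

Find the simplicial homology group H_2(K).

We work with the vertex ordering 0 < 1 < 2 < 3 < 4 < 5. The simplices of K, each written with vertices in increasing order, are:

  0-simplices (6): [0], [1], [2], [3], [4], [5]
  1-simplices (12): [0,1], [0,2], [0,4], [0,5], [1,2], [1,3], [1,4], [2,3], [2,5], [3,4], [3,5], [4,5]
  2-simplices (8): [0,1,2], [0,1,4], [0,2,5], [0,4,5], [1,2,3], [1,3,4], [2,3,5], [3,4,5]

giving chain groups C_0 ≅ Z^6, C_1 ≅ Z^12, C_2 ≅ Z^8.

∂_1: C_1 → C_0 maps an edge to its endpoints' difference, ∂[p,q] = q − p.
The 6×12 boundary matrix has rank 5 and Smith normal form diag(1,1,1,1,1).

Boundary ∂_2: C_2 → C_1 sends each 2-simplex [p,q,r] to [q,r] − [p,r] + [p,q]. For instance
  ∂[3,4,5] = [4,5] − [3,5] + [3,4],
  ∂[0,4,5] = [4,5] − [0,5] + [0,4].
This gives a 12×8 integer matrix of rank 7; reducing to Smith normal form yields diagonal entries (1,1,1,1,1,1,1).

Computing H_k = (kernel of ∂_k) / (image of ∂_{k+1}):

  H_2: rank ker ∂_2 − rank ∂_3 = (8 − 7) − 0 = 1, and there is no ∂_3, so H_2 = Z.

(K is a triangulation of the 2-sphere S^2.)

H_2 ≅ Z.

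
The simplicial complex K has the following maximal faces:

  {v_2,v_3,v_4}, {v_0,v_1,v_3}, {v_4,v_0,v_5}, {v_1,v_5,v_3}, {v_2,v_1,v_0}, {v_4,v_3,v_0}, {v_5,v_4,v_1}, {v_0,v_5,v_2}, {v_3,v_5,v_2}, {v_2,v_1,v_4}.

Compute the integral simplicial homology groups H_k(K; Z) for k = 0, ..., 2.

K has 6 vertices, 15 edges, 10 triangles.
rank ∂_0 = 0, rank ∂_1 = 5 ⇒ b_0 = 6 − 0 − 5 = 1; all invariant factors of ∂_1 are 1 so no torsion. So H_0 = Z.
rank ∂_1 = 5, rank ∂_2 = 10 ⇒ b_1 = 15 − 5 − 10 = 0; ∂_2 has invariant factor(s) [2] giving torsion. So H_1 = Z/2.
rank ∂_2 = 10, rank ∂_3 = 0 ⇒ b_2 = 10 − 10 − 0 = 0. So H_2 = 0.

H_0 ≅ Z,  H_1 ≅ Z/2,  H_2 = 0.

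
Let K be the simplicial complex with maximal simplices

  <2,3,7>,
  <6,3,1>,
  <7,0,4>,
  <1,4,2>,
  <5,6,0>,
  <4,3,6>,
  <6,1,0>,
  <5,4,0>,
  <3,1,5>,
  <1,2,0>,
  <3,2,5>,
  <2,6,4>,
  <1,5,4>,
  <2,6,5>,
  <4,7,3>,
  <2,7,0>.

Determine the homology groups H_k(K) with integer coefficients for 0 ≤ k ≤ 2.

H_0 ≅ Z,  H_1 ≅ Z^2,  H_2 ≅ Z.

We work with the vertex ordering 0 < 1 < 2 < 3 < 4 < 5 < 6 < 7. The simplices of K, each written with vertices in increasing order, are:

  0-simplices (8): [0], [1], [2], [3], [4], [5], [6], [7]
  1-simplices (24): (24 of them)
  2-simplices (16): [0,1,2], [0,1,6], [0,2,7], [0,4,5], [0,4,7], [0,5,6], [1,2,4], [1,3,5], [1,3,6], [1,4,5], [2,3,5], [2,3,7], [2,4,6], [2,5,6], [3,4,6], [3,4,7]

giving chain groups C_0 ≅ Z^8, C_1 ≅ Z^24, C_2 ≅ Z^16.

∂_1: C_1 → C_0 sends each edge [p,q] (with p < q) to q − p. For instance
  ∂[3,5] = [5] − [3].
This gives a 8×24 integer matrix of rank 7; reducing to Smith normal form yields diagonal entries (1,1,1,1,1,1,1).

∂_2: C_2 → C_1 maps a triangle to the signed sum of its edges. For instance
  ∂[0,4,5] = [4,5] − [0,5] + [0,4],
  ∂[0,1,6] = [1,6] − [0,6] + [0,1].
This gives a 24×16 integer matrix of rank 15; reducing to Smith normal form yields diagonal entries (1,1,1,1,1,1,1,1,1,1,1,1,1,1,1).

Reading off H_k = ker ∂_k / im ∂_{k+1}:

  H_0: rank C_0 − rank ∂_1 = 8 − 7 = 1, and the invariant factors of ∂_1 are all 1, so H_0 ≅ Z.
  H_1: rank ker ∂_1 − rank ∂_2 = (24 − 7) − 15 = 2, and the invariant factors of ∂_2 are all 1, so H_1 ≅ Z^2.
  H_2: rank ker ∂_2 − rank ∂_3 = (16 − 15) − 0 = 1, and there is no ∂_3, so H_2 ≅ Z.

As a check, the Euler characteristic is 8 − 24 + 16 = 0, which agrees with 1 − 2 + 1 = 0.
(K is a triangulation of the torus T^2.)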